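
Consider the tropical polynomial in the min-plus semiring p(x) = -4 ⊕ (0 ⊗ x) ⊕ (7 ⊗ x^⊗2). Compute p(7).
p(7) = -4

A tropical monomial a ⊗ x^⊗i evaluates to a + i · x. Evaluating each term at x = 7:
  Term 0 contributes -4 + 0 · 7 = -4
  Term 1 contributes 0 + 1 · 7 = 7
  Term 2 contributes 7 + 2 · 7 = 21
p(7) = ⊕ of these = min[-4, 7, 21] = -4.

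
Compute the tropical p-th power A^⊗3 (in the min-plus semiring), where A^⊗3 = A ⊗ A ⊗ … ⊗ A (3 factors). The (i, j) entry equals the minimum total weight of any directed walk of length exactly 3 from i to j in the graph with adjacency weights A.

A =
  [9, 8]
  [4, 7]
A^⊗3 =
  [19, 20]
  [16, 19]

Each entry (A^⊗3)_ij equals the minimum over all length-3 walks i = v_0 → v_1 → … → v_3 = j of Σ_t A[v_t][v_{t+1}]. For example, for (i, j) = (0, 1) we minimise over 4 possible intermediate vertex sequences; the minimum is 20, attained along the walk 0 → 1 → 0 → 1.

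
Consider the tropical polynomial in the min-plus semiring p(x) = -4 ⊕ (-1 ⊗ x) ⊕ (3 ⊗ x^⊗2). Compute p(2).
p(2) = -4

A tropical monomial a ⊗ x^⊗i evaluates to a + i · x. Evaluating each term at x = 2:
  Term 0 contributes -4 + 0 · 2 = -4
  Term 1 contributes -1 + 1 · 2 = 1
  Term 2 contributes 3 + 2 · 2 = 7
p(2) = ⊕ of these = min[-4, 1, 7] = -4.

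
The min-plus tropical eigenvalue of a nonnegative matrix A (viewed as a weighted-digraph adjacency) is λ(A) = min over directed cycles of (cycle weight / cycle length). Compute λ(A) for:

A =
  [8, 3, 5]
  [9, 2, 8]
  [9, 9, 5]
λ(A) = 2

Enumerate directed cycles and compute their means (weight / length). Sample:
  cycle 0 → 0: weight = 8, length = 1, mean = 8/1 ≈ 8.000
  cycle 1 → 1: weight = 2, length = 1, mean = 2/1 ≈ 2.000
  cycle 2 → 2: weight = 5, length = 1, mean = 5/1 ≈ 5.000
  cycle 0 → 1 → 0: weight = 12, length = 2, mean = 12/2 ≈ 6.000
  cycle 0 → 2 → 0: weight = 14, length = 2, mean = 14/2 ≈ 7.000
  cycle 1 → 0 → 1: weight = 12, length = 2, mean = 12/2 ≈ 6.000
Minimum mean = 2.000, attained e.g. along the cycle 1 → 1 with weight 2 and length 1. So λ(A) = 2/1 = 2.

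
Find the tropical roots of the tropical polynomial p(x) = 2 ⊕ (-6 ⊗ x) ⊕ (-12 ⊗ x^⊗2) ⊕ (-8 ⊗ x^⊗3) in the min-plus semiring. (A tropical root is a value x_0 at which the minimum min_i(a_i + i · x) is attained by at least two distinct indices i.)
Roots: {-4, 6, 8}

Each tropical root is a break point of the lower envelope of the lines y = a_i + i · x (there are 4 lines, with slopes 0, 1, ..., 3). Only the lines that attain the minimum somewhere contribute to roots; other lines are dominated. Here the surviving (envelope) indices are i = 3, i = 2, i = 1, i = 0.
Intersections between consecutive envelope lines give the roots: for adjacent envelope indices i < j the intersection is x = (a_i − a_j) / (j − i). Reading off the sorted break points: {-4, 6, 8}.
Verification: at each break x_0, at least two indices attain the minimum of min_i(a_i + i · x_0).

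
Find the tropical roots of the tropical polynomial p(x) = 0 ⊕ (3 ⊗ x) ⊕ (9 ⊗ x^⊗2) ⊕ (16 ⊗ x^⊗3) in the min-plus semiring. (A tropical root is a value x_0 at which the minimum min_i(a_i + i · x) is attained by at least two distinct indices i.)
Roots: {-7, -6, -3}

Each tropical root is a break point of the lower envelope of the lines y = a_i + i · x (there are 4 lines, with slopes 0, 1, ..., 3). Only the lines that attain the minimum somewhere contribute to roots; other lines are dominated. Here the surviving (envelope) indices are i = 3, i = 2, i = 1, i = 0.
Intersections between consecutive envelope lines give the roots: for adjacent envelope indices i < j the intersection is x = (a_i − a_j) / (j − i). Reading off the sorted break points: {-7, -6, -3}.
Verification: at each break x_0, at least two indices attain the minimum of min_i(a_i + i · x_0).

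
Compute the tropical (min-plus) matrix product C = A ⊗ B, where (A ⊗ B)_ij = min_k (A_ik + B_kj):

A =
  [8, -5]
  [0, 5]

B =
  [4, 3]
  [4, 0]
A ⊗ B =
  [-1, -5]
  [4, 3]

Apply the min-plus product entry-by-entry:
  C[0][0] = min over k of (A[0][0] + B[0][0] = 8 + 4 = 12, A[0][1] + B[1][0] = -5 + 4 = -1) = -1 (attained at k = 1)
  C[0][1] = min over k of (A[0][0] + B[0][1] = 8 + 3 = 11, A[0][1] + B[1][1] = -5 + 0 = -5) = -5 (attained at k = 1)
  C[1][0] = min over k of (A[1][0] + B[0][0] = 0 + 4 = 4, A[1][1] + B[1][0] = 5 + 4 = 9) = 4 (attained at k = 0)
  C[1][1] = min over k of (A[1][0] + B[0][1] = 0 + 3 = 3, A[1][1] + B[1][1] = 5 + 0 = 5) = 3 (attained at k = 0)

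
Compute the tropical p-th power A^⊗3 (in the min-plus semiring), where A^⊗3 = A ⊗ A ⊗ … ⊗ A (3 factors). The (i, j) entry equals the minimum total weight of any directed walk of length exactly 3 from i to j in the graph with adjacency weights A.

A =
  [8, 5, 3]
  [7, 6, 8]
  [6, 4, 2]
A^⊗3 =
  [11, 9, 7]
  [16, 14, 12]
  [10, 8, 6]

Each entry (A^⊗3)_ij equals the minimum over all length-3 walks i = v_0 → v_1 → … → v_3 = j of Σ_t A[v_t][v_{t+1}]. For example, for (i, j) = (0, 2) we minimise over 9 possible intermediate vertex sequences; the minimum is 7, attained along the walk 0 → 2 → 2 → 2.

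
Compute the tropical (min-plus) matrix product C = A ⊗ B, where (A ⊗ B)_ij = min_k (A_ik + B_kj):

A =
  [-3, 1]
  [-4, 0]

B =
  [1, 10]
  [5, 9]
A ⊗ B =
  [-2, 7]
  [-3, 6]

Apply the min-plus product entry-by-entry:
  C[0][0] = min over k of (A[0][0] + B[0][0] = -3 + 1 = -2, A[0][1] + B[1][0] = 1 + 5 = 6) = -2 (attained at k = 0)
  C[0][1] = min over k of (A[0][0] + B[0][1] = -3 + 10 = 7, A[0][1] + B[1][1] = 1 + 9 = 10) = 7 (attained at k = 0)
  C[1][0] = min over k of (A[1][0] + B[0][0] = -4 + 1 = -3, A[1][1] + B[1][0] = 0 + 5 = 5) = -3 (attained at k = 0)
  C[1][1] = min over k of (A[1][0] + B[0][1] = -4 + 10 = 6, A[1][1] + B[1][1] = 0 + 9 = 9) = 6 (attained at k = 0)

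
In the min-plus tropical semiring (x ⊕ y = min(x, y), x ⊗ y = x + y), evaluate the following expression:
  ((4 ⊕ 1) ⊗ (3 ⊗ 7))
((4 ⊕ 1) ⊗ (3 ⊗ 7)) = 11

Expand innermost to outermost. Recall ⊕ takes the minimum of its arguments and ⊗ takes their sum. Working out the expression ((4 ⊕ 1) ⊗ (3 ⊗ 7)) gives 11.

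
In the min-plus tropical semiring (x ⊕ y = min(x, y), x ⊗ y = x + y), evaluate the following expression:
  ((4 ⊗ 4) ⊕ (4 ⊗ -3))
((4 ⊗ 4) ⊕ (4 ⊗ -3)) = 1

Expand innermost to outermost. Recall ⊕ takes the minimum of its arguments and ⊗ takes their sum. Working out the expression ((4 ⊗ 4) ⊕ (4 ⊗ -3)) gives 1.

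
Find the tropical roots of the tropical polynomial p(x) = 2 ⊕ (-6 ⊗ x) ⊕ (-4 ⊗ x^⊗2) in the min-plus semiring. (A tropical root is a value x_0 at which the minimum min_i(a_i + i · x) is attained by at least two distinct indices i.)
Roots: {-2, 8}

Each tropical root is a break point of the lower envelope of the lines y = a_i + i · x (there are 3 lines, with slopes 0, 1, ..., 2). Only the lines that attain the minimum somewhere contribute to roots; other lines are dominated. Here the surviving (envelope) indices are i = 2, i = 1, i = 0.
Intersections between consecutive envelope lines give the roots: for adjacent envelope indices i < j the intersection is x = (a_i − a_j) / (j − i). Reading off the sorted break points: {-2, 8}.
Verification: at each break x_0, at least two indices attain the minimum of min_i(a_i + i · x_0).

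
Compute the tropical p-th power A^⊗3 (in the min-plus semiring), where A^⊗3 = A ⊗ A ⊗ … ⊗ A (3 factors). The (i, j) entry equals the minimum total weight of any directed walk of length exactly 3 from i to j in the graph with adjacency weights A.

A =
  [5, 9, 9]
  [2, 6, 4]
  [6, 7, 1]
A^⊗3 =
  [15, 17, 11]
  [11, 12, 6]
  [8, 9, 3]

Each entry (A^⊗3)_ij equals the minimum over all length-3 walks i = v_0 → v_1 → … → v_3 = j of Σ_t A[v_t][v_{t+1}]. For example, for (i, j) = (0, 2) we minimise over 9 possible intermediate vertex sequences; the minimum is 11, attained along the walk 0 → 2 → 2 → 2.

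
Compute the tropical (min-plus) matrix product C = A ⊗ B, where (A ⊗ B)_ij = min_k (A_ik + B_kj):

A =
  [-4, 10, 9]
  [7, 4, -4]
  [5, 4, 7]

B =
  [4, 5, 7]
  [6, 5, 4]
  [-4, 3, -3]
A ⊗ B =
  [0, 1, 3]
  [-8, -1, -7]
  [3, 9, 4]

Apply the min-plus product entry-by-entry:
  C[0][0] = min over k of (A[0][0] + B[0][0] = -4 + 4 = 0, A[0][1] + B[1][0] = 10 + 6 = 16, A[0][2] + B[2][0] = 9 + -4 = 5) = 0 (attained at k = 0)
  C[0][1] = min over k of (A[0][0] + B[0][1] = -4 + 5 = 1, A[0][1] + B[1][1] = 10 + 5 = 15, A[0][2] + B[2][1] = 9 + 3 = 12) = 1 (attained at k = 0)
  C[0][2] = min over k of (A[0][0] + B[0][2] = -4 + 7 = 3, A[0][1] + B[1][2] = 10 + 4 = 14, A[0][2] + B[2][2] = 9 + -3 = 6) = 3 (attained at k = 0)
  C[1][0] = min over k of (A[1][0] + B[0][0] = 7 + 4 = 11, A[1][1] + B[1][0] = 4 + 6 = 10, A[1][2] + B[2][0] = -4 + -4 = -8) = -8 (attained at k = 2)
  C[1][1] = min over k of (A[1][0] + B[0][1] = 7 + 5 = 12, A[1][1] + B[1][1] = 4 + 5 = 9, A[1][2] + B[2][1] = -4 + 3 = -1) = -1 (attained at k = 2)
  C[1][2] = min over k of (A[1][0] + B[0][2] = 7 + 7 = 14, A[1][1] + B[1][2] = 4 + 4 = 8, A[1][2] + B[2][2] = -4 + -3 = -7) = -7 (attained at k = 2)
  C[2][0] = min over k of (A[2][0] + B[0][0] = 5 + 4 = 9, A[2][1] + B[1][0] = 4 + 6 = 10, A[2][2] + B[2][0] = 7 + -4 = 3) = 3 (attained at k = 2)
  C[2][1] = min over k of (A[2][0] + B[0][1] = 5 + 5 = 10, A[2][1] + B[1][1] = 4 + 5 = 9, A[2][2] + B[2][1] = 7 + 3 = 10) = 9 (attained at k = 1)
  C[2][2] = min over k of (A[2][0] + B[0][2] = 5 + 7 = 12, A[2][1] + B[1][2] = 4 + 4 = 8, A[2][2] + B[2][2] = 7 + -3 = 4) = 4 (attained at k = 2)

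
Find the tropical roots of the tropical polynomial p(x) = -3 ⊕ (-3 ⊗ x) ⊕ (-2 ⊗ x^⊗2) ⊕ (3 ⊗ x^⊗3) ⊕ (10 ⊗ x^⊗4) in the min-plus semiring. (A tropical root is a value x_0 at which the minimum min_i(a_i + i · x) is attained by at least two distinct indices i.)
Roots: {-7, -5, -1, 0}

Each tropical root is a break point of the lower envelope of the lines y = a_i + i · x (there are 5 lines, with slopes 0, 1, ..., 4). Only the lines that attain the minimum somewhere contribute to roots; other lines are dominated. Here the surviving (envelope) indices are i = 4, i = 3, i = 2, i = 1, i = 0.
Intersections between consecutive envelope lines give the roots: for adjacent envelope indices i < j the intersection is x = (a_i − a_j) / (j − i). Reading off the sorted break points: {-7, -5, -1, 0}.
Verification: at each break x_0, at least two indices attain the minimum of min_i(a_i + i · x_0).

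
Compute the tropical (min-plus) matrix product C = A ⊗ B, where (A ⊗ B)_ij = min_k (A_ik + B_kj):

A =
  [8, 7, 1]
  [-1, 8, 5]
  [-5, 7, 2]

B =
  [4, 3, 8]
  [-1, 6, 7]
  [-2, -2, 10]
A ⊗ B =
  [-1, -1, 11]
  [3, 2, 7]
  [-1, -2, 3]

Apply the min-plus product entry-by-entry:
  C[0][0] = min over k of (A[0][0] + B[0][0] = 8 + 4 = 12, A[0][1] + B[1][0] = 7 + -1 = 6, A[0][2] + B[2][0] = 1 + -2 = -1) = -1 (attained at k = 2)
  C[0][1] = min over k of (A[0][0] + B[0][1] = 8 + 3 = 11, A[0][1] + B[1][1] = 7 + 6 = 13, A[0][2] + B[2][1] = 1 + -2 = -1) = -1 (attained at k = 2)
  C[0][2] = min over k of (A[0][0] + B[0][2] = 8 + 8 = 16, A[0][1] + B[1][2] = 7 + 7 = 14, A[0][2] + B[2][2] = 1 + 10 = 11) = 11 (attained at k = 2)
  C[1][0] = min over k of (A[1][0] + B[0][0] = -1 + 4 = 3, A[1][1] + B[1][0] = 8 + -1 = 7, A[1][2] + B[2][0] = 5 + -2 = 3) = 3 (attained at k = 0)
  C[1][1] = min over k of (A[1][0] + B[0][1] = -1 + 3 = 2, A[1][1] + B[1][1] = 8 + 6 = 14, A[1][2] + B[2][1] = 5 + -2 = 3) = 2 (attained at k = 0)
  C[1][2] = min over k of (A[1][0] + B[0][2] = -1 + 8 = 7, A[1][1] + B[1][2] = 8 + 7 = 15, A[1][2] + B[2][2] = 5 + 10 = 15) = 7 (attained at k = 0)
  C[2][0] = min over k of (A[2][0] + B[0][0] = -5 + 4 = -1, A[2][1] + B[1][0] = 7 + -1 = 6, A[2][2] + B[2][0] = 2 + -2 = 0) = -1 (attained at k = 0)
  C[2][1] = min over k of (A[2][0] + B[0][1] = -5 + 3 = -2, A[2][1] + B[1][1] = 7 + 6 = 13, A[2][2] + B[2][1] = 2 + -2 = 0) = -2 (attained at k = 0)
  C[2][2] = min over k of (A[2][0] + B[0][2] = -5 + 8 = 3, A[2][1] + B[1][2] = 7 + 7 = 14, A[2][2] + B[2][2] = 2 + 10 = 12) = 3 (attained at k = 0)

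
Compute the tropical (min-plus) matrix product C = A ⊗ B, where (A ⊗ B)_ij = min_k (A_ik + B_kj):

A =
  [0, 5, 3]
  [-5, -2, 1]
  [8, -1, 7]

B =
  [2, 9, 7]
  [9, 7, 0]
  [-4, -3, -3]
A ⊗ B =
  [-1, 0, 0]
  [-3, -2, -2]
  [3, 4, -1]

Apply the min-plus product entry-by-entry:
  C[0][0] = min over k of (A[0][0] + B[0][0] = 0 + 2 = 2, A[0][1] + B[1][0] = 5 + 9 = 14, A[0][2] + B[2][0] = 3 + -4 = -1) = -1 (attained at k = 2)
  C[0][1] = min over k of (A[0][0] + B[0][1] = 0 + 9 = 9, A[0][1] + B[1][1] = 5 + 7 = 12, A[0][2] + B[2][1] = 3 + -3 = 0) = 0 (attained at k = 2)
  C[0][2] = min over k of (A[0][0] + B[0][2] = 0 + 7 = 7, A[0][1] + B[1][2] = 5 + 0 = 5, A[0][2] + B[2][2] = 3 + -3 = 0) = 0 (attained at k = 2)
  C[1][0] = min over k of (A[1][0] + B[0][0] = -5 + 2 = -3, A[1][1] + B[1][0] = -2 + 9 = 7, A[1][2] + B[2][0] = 1 + -4 = -3) = -3 (attained at k = 0)
  C[1][1] = min over k of (A[1][0] + B[0][1] = -5 + 9 = 4, A[1][1] + B[1][1] = -2 + 7 = 5, A[1][2] + B[2][1] = 1 + -3 = -2) = -2 (attained at k = 2)
  C[1][2] = min over k of (A[1][0] + B[0][2] = -5 + 7 = 2, A[1][1] + B[1][2] = -2 + 0 = -2, A[1][2] + B[2][2] = 1 + -3 = -2) = -2 (attained at k = 1)
  C[2][0] = min over k of (A[2][0] + B[0][0] = 8 + 2 = 10, A[2][1] + B[1][0] = -1 + 9 = 8, A[2][2] + B[2][0] = 7 + -4 = 3) = 3 (attained at k = 2)
  C[2][1] = min over k of (A[2][0] + B[0][1] = 8 + 9 = 17, A[2][1] + B[1][1] = -1 + 7 = 6, A[2][2] + B[2][1] = 7 + -3 = 4) = 4 (attained at k = 2)
  C[2][2] = min over k of (A[2][0] + B[0][2] = 8 + 7 = 15, A[2][1] + B[1][2] = -1 + 0 = -1, A[2][2] + B[2][2] = 7 + -3 = 4) = -1 (attained at k = 1)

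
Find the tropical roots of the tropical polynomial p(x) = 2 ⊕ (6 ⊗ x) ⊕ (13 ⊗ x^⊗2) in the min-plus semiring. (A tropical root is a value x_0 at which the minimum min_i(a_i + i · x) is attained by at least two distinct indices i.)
Roots: {-7, -4}

Each tropical root is a break point of the lower envelope of the lines y = a_i + i · x (there are 3 lines, with slopes 0, 1, ..., 2). Only the lines that attain the minimum somewhere contribute to roots; other lines are dominated. Here the surviving (envelope) indices are i = 2, i = 1, i = 0.
Intersections between consecutive envelope lines give the roots: for adjacent envelope indices i < j the intersection is x = (a_i − a_j) / (j − i). Reading off the sorted break points: {-7, -4}.
Verification: at each break x_0, at least two indices attain the minimum of min_i(a_i + i · x_0).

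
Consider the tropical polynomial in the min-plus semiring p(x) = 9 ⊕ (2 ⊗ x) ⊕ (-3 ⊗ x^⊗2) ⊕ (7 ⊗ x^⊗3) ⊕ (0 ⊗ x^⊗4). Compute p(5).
p(5) = 7

A tropical monomial a ⊗ x^⊗i evaluates to a + i · x. Evaluating each term at x = 5:
  Term 0 contributes 9 + 0 · 5 = 9
  Term 1 contributes 2 + 1 · 5 = 7
  Term 2 contributes -3 + 2 · 5 = 7
  Term 3 contributes 7 + 3 · 5 = 22
  Term 4 contributes 0 + 4 · 5 = 20
p(5) = ⊕ of these = min[9, 7, 7, 22, 20] = 7.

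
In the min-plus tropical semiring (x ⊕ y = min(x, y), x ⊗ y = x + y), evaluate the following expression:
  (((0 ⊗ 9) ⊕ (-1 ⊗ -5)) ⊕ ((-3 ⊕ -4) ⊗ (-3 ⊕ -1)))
(((0 ⊗ 9) ⊕ (-1 ⊗ -5)) ⊕ ((-3 ⊕ -4) ⊗ (-3 ⊕ -1))) = -7

Expand innermost to outermost. Recall ⊕ takes the minimum of its arguments and ⊗ takes their sum. Working out the expression (((0 ⊗ 9) ⊕ (-1 ⊗ -5)) ⊕ ((-3 ⊕ -4) ⊗ (-3 ⊕ -1))) gives -7.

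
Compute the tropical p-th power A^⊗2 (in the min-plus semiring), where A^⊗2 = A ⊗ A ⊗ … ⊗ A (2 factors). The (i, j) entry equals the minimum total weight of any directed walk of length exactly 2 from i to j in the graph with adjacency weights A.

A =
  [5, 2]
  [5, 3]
A^⊗2 =
  [7, 5]
  [8, 6]

Each entry (A^⊗2)_ij equals the minimum over all length-2 walks i = v_0 → v_1 → … → v_2 = j of Σ_t A[v_t][v_{t+1}]. For example, for (i, j) = (0, 1) we minimise over 2 possible intermediate vertex sequences; the minimum is 5, attained along the walk 0 → 1 → 1.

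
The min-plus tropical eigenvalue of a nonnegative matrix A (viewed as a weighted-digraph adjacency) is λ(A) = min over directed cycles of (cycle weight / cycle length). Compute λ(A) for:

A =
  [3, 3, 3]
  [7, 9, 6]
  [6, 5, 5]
λ(A) = 3

Enumerate directed cycles and compute their means (weight / length). Sample:
  cycle 0 → 0: weight = 3, length = 1, mean = 3/1 ≈ 3.000
  cycle 1 → 1: weight = 9, length = 1, mean = 9/1 ≈ 9.000
  cycle 2 → 2: weight = 5, length = 1, mean = 5/1 ≈ 5.000
  cycle 0 → 1 → 0: weight = 10, length = 2, mean = 10/2 ≈ 5.000
  cycle 0 → 2 → 0: weight = 9, length = 2, mean = 9/2 ≈ 4.500
  cycle 1 → 0 → 1: weight = 10, length = 2, mean = 10/2 ≈ 5.000
Minimum mean = 3.000, attained e.g. along the cycle 0 → 0 with weight 3 and length 1. So λ(A) = 3/1 = 3.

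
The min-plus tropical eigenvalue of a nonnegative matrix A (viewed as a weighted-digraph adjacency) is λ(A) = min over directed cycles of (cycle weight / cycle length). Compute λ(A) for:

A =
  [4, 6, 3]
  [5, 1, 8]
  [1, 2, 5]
λ(A) = 1

Enumerate directed cycles and compute their means (weight / length). Sample:
  cycle 0 → 0: weight = 4, length = 1, mean = 4/1 ≈ 4.000
  cycle 1 → 1: weight = 1, length = 1, mean = 1/1 ≈ 1.000
  cycle 2 → 2: weight = 5, length = 1, mean = 5/1 ≈ 5.000
  cycle 0 → 1 → 0: weight = 11, length = 2, mean = 11/2 ≈ 5.500
  cycle 0 → 2 → 0: weight = 4, length = 2, mean = 4/2 ≈ 2.000
  cycle 1 → 0 → 1: weight = 11, length = 2, mean = 11/2 ≈ 5.500
Minimum mean = 1.000, attained e.g. along the cycle 1 → 1 with weight 1 and length 1. So λ(A) = 1/1 = 1.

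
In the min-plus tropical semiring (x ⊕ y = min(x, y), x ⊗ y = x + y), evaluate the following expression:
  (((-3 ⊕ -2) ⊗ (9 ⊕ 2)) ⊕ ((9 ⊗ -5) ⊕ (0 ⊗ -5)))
(((-3 ⊕ -2) ⊗ (9 ⊕ 2)) ⊕ ((9 ⊗ -5) ⊕ (0 ⊗ -5))) = -5

Expand innermost to outermost. Recall ⊕ takes the minimum of its arguments and ⊗ takes their sum. Working out the expression (((-3 ⊕ -2) ⊗ (9 ⊕ 2)) ⊕ ((9 ⊗ -5) ⊕ (0 ⊗ -5))) gives -5.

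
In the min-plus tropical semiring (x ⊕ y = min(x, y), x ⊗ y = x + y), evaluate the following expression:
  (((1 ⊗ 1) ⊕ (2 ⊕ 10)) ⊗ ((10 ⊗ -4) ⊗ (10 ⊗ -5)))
(((1 ⊗ 1) ⊕ (2 ⊕ 10)) ⊗ ((10 ⊗ -4) ⊗ (10 ⊗ -5))) = 13

Expand innermost to outermost. Recall ⊕ takes the minimum of its arguments and ⊗ takes their sum. Working out the expression (((1 ⊗ 1) ⊕ (2 ⊕ 10)) ⊗ ((10 ⊗ -4) ⊗ (10 ⊗ -5))) gives 13.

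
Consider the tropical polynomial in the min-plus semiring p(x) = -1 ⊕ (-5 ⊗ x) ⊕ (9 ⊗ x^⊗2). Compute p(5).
p(5) = -1

A tropical monomial a ⊗ x^⊗i evaluates to a + i · x. Evaluating each term at x = 5:
  Term 0 contributes -1 + 0 · 5 = -1
  Term 1 contributes -5 + 1 · 5 = 0
  Term 2 contributes 9 + 2 · 5 = 19
p(5) = ⊕ of these = min[-1, 0, 19] = -1.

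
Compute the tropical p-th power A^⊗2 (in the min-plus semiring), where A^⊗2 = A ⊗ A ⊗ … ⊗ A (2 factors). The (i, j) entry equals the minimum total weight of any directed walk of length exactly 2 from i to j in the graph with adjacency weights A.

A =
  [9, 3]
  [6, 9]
A^⊗2 =
  [9, 12]
  [15, 9]

Each entry (A^⊗2)_ij equals the minimum over all length-2 walks i = v_0 → v_1 → … → v_2 = j of Σ_t A[v_t][v_{t+1}]. For example, for (i, j) = (0, 1) we minimise over 2 possible intermediate vertex sequences; the minimum is 12, attained along the walk 0 → 0 → 1.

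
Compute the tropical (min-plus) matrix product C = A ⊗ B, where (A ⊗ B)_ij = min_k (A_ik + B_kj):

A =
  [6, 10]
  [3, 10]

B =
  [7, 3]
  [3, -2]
A ⊗ B =
  [13, 8]
  [10, 6]

Apply the min-plus product entry-by-entry:
  C[0][0] = min over k of (A[0][0] + B[0][0] = 6 + 7 = 13, A[0][1] + B[1][0] = 10 + 3 = 13) = 13 (attained at k = 0)
  C[0][1] = min over k of (A[0][0] + B[0][1] = 6 + 3 = 9, A[0][1] + B[1][1] = 10 + -2 = 8) = 8 (attained at k = 1)
  C[1][0] = min over k of (A[1][0] + B[0][0] = 3 + 7 = 10, A[1][1] + B[1][0] = 10 + 3 = 13) = 10 (attained at k = 0)
  C[1][1] = min over k of (A[1][0] + B[0][1] = 3 + 3 = 6, A[1][1] + B[1][1] = 10 + -2 = 8) = 6 (attained at k = 0)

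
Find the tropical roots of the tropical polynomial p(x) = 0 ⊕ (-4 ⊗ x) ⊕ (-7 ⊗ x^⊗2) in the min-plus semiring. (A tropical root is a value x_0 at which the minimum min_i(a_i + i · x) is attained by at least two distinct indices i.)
Roots: {3, 4}

Each tropical root is a break point of the lower envelope of the lines y = a_i + i · x (there are 3 lines, with slopes 0, 1, ..., 2). Only the lines that attain the minimum somewhere contribute to roots; other lines are dominated. Here the surviving (envelope) indices are i = 2, i = 1, i = 0.
Intersections between consecutive envelope lines give the roots: for adjacent envelope indices i < j the intersection is x = (a_i − a_j) / (j − i). Reading off the sorted break points: {3, 4}.
Verification: at each break x_0, at least two indices attain the minimum of min_i(a_i + i · x_0).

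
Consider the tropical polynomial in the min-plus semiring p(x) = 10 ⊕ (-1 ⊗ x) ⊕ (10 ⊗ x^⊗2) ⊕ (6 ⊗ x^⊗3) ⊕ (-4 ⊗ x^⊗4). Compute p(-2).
p(-2) = -12

A tropical monomial a ⊗ x^⊗i evaluates to a + i · x. Evaluating each term at x = -2:
  Term 0 contributes 10 + 0 · -2 = 10
  Term 1 contributes -1 + 1 · -2 = -3
  Term 2 contributes 10 + 2 · -2 = 6
  Term 3 contributes 6 + 3 · -2 = 0
  Term 4 contributes -4 + 4 · -2 = -12
p(-2) = ⊕ of these = min[10, -3, 6, 0, -12] = -12.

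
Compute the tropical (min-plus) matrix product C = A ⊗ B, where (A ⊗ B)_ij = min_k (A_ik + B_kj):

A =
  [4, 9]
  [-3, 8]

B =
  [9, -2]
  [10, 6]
A ⊗ B =
  [13, 2]
  [6, -5]

Apply the min-plus product entry-by-entry:
  C[0][0] = min over k of (A[0][0] + B[0][0] = 4 + 9 = 13, A[0][1] + B[1][0] = 9 + 10 = 19) = 13 (attained at k = 0)
  C[0][1] = min over k of (A[0][0] + B[0][1] = 4 + -2 = 2, A[0][1] + B[1][1] = 9 + 6 = 15) = 2 (attained at k = 0)
  C[1][0] = min over k of (A[1][0] + B[0][0] = -3 + 9 = 6, A[1][1] + B[1][0] = 8 + 10 = 18) = 6 (attained at k = 0)
  C[1][1] = min over k of (A[1][0] + B[0][1] = -3 + -2 = -5, A[1][1] + B[1][1] = 8 + 6 = 14) = -5 (attained at k = 0)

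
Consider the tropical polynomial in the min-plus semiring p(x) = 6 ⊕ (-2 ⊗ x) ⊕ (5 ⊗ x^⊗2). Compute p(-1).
p(-1) = -3

A tropical monomial a ⊗ x^⊗i evaluates to a + i · x. Evaluating each term at x = -1:
  Term 0 contributes 6 + 0 · -1 = 6
  Term 1 contributes -2 + 1 · -1 = -3
  Term 2 contributes 5 + 2 · -1 = 3
p(-1) = ⊕ of these = min[6, -3, 3] = -3.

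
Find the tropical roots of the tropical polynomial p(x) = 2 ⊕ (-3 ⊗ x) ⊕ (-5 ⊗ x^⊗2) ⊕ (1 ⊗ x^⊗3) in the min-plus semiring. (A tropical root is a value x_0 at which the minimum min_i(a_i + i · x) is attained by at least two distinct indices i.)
Roots: {-6, 2, 5}

Each tropical root is a break point of the lower envelope of the lines y = a_i + i · x (there are 4 lines, with slopes 0, 1, ..., 3). Only the lines that attain the minimum somewhere contribute to roots; other lines are dominated. Here the surviving (envelope) indices are i = 3, i = 2, i = 1, i = 0.
Intersections between consecutive envelope lines give the roots: for adjacent envelope indices i < j the intersection is x = (a_i − a_j) / (j − i). Reading off the sorted break points: {-6, 2, 5}.
Verification: at each break x_0, at least two indices attain the minimum of min_i(a_i + i · x_0).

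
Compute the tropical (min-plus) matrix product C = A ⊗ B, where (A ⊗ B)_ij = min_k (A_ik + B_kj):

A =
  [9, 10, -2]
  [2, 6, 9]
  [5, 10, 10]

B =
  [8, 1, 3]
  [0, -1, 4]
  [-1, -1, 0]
A ⊗ B =
  [-3, -3, -2]
  [6, 3, 5]
  [9, 6, 8]

Apply the min-plus product entry-by-entry:
  C[0][0] = min over k of (A[0][0] + B[0][0] = 9 + 8 = 17, A[0][1] + B[1][0] = 10 + 0 = 10, A[0][2] + B[2][0] = -2 + -1 = -3) = -3 (attained at k = 2)
  C[0][1] = min over k of (A[0][0] + B[0][1] = 9 + 1 = 10, A[0][1] + B[1][1] = 10 + -1 = 9, A[0][2] + B[2][1] = -2 + -1 = -3) = -3 (attained at k = 2)
  C[0][2] = min over k of (A[0][0] + B[0][2] = 9 + 3 = 12, A[0][1] + B[1][2] = 10 + 4 = 14, A[0][2] + B[2][2] = -2 + 0 = -2) = -2 (attained at k = 2)
  C[1][0] = min over k of (A[1][0] + B[0][0] = 2 + 8 = 10, A[1][1] + B[1][0] = 6 + 0 = 6, A[1][2] + B[2][0] = 9 + -1 = 8) = 6 (attained at k = 1)
  C[1][1] = min over k of (A[1][0] + B[0][1] = 2 + 1 = 3, A[1][1] + B[1][1] = 6 + -1 = 5, A[1][2] + B[2][1] = 9 + -1 = 8) = 3 (attained at k = 0)
  C[1][2] = min over k of (A[1][0] + B[0][2] = 2 + 3 = 5, A[1][1] + B[1][2] = 6 + 4 = 10, A[1][2] + B[2][2] = 9 + 0 = 9) = 5 (attained at k = 0)
  C[2][0] = min over k of (A[2][0] + B[0][0] = 5 + 8 = 13, A[2][1] + B[1][0] = 10 + 0 = 10, A[2][2] + B[2][0] = 10 + -1 = 9) = 9 (attained at k = 2)
  C[2][1] = min over k of (A[2][0] + B[0][1] = 5 + 1 = 6, A[2][1] + B[1][1] = 10 + -1 = 9, A[2][2] + B[2][1] = 10 + -1 = 9) = 6 (attained at k = 0)
  C[2][2] = min over k of (A[2][0] + B[0][2] = 5 + 3 = 8, A[2][1] + B[1][2] = 10 + 4 = 14, A[2][2] + B[2][2] = 10 + 0 = 10) = 8 (attained at k = 0)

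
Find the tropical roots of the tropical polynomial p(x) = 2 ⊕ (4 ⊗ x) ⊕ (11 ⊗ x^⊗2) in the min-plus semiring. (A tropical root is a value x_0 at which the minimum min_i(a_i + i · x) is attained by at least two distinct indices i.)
Roots: {-7, -2}

Each tropical root is a break point of the lower envelope of the lines y = a_i + i · x (there are 3 lines, with slopes 0, 1, ..., 2). Only the lines that attain the minimum somewhere contribute to roots; other lines are dominated. Here the surviving (envelope) indices are i = 2, i = 1, i = 0.
Intersections between consecutive envelope lines give the roots: for adjacent envelope indices i < j the intersection is x = (a_i − a_j) / (j − i). Reading off the sorted break points: {-7, -2}.
Verification: at each break x_0, at least two indices attain the minimum of min_i(a_i + i · x_0).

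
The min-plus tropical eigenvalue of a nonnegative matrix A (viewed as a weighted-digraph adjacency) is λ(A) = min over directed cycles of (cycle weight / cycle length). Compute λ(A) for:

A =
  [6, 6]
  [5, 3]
λ(A) = 3

Enumerate directed cycles and compute their means (weight / length). Sample:
  cycle 0 → 0: weight = 6, length = 1, mean = 6/1 ≈ 6.000
  cycle 1 → 1: weight = 3, length = 1, mean = 3/1 ≈ 3.000
  cycle 0 → 1 → 0: weight = 11, length = 2, mean = 11/2 ≈ 5.500
  cycle 1 → 0 → 1: weight = 11, length = 2, mean = 11/2 ≈ 5.500
Minimum mean = 3.000, attained e.g. along the cycle 1 → 1 with weight 3 and length 1. So λ(A) = 3/1 = 3.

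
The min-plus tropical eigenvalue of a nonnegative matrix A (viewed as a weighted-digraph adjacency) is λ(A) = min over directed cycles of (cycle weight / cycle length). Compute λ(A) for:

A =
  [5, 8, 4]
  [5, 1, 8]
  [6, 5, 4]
λ(A) = 1

Enumerate directed cycles and compute their means (weight / length). Sample:
  cycle 0 → 0: weight = 5, length = 1, mean = 5/1 ≈ 5.000
  cycle 1 → 1: weight = 1, length = 1, mean = 1/1 ≈ 1.000
  cycle 2 → 2: weight = 4, length = 1, mean = 4/1 ≈ 4.000
  cycle 0 → 1 → 0: weight = 13, length = 2, mean = 13/2 ≈ 6.500
  cycle 0 → 2 → 0: weight = 10, length = 2, mean = 10/2 ≈ 5.000
  cycle 1 → 0 → 1: weight = 13, length = 2, mean = 13/2 ≈ 6.500
Minimum mean = 1.000, attained e.g. along the cycle 1 → 1 with weight 1 and length 1. So λ(A) = 1/1 = 1.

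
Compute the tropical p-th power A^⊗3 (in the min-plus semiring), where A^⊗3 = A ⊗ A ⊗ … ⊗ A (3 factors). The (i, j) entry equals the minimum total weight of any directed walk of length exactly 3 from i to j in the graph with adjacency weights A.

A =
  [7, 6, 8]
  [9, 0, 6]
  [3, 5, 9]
A^⊗3 =
  [15, 6, 12]
  [9, 0, 6]
  [14, 5, 11]

Each entry (A^⊗3)_ij equals the minimum over all length-3 walks i = v_0 → v_1 → … → v_3 = j of Σ_t A[v_t][v_{t+1}]. For example, for (i, j) = (0, 2) we minimise over 9 possible intermediate vertex sequences; the minimum is 12, attained along the walk 0 → 1 → 1 → 2.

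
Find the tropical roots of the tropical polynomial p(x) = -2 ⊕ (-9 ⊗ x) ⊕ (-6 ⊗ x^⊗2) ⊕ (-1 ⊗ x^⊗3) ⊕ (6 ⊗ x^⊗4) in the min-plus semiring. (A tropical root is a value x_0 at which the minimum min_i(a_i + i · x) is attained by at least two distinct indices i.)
Roots: {-7, -5, -3, 7}

Each tropical root is a break point of the lower envelope of the lines y = a_i + i · x (there are 5 lines, with slopes 0, 1, ..., 4). Only the lines that attain the minimum somewhere contribute to roots; other lines are dominated. Here the surviving (envelope) indices are i = 4, i = 3, i = 2, i = 1, i = 0.
Intersections between consecutive envelope lines give the roots: for adjacent envelope indices i < j the intersection is x = (a_i − a_j) / (j − i). Reading off the sorted break points: {-7, -5, -3, 7}.
Verification: at each break x_0, at least two indices attain the minimum of min_i(a_i + i · x_0).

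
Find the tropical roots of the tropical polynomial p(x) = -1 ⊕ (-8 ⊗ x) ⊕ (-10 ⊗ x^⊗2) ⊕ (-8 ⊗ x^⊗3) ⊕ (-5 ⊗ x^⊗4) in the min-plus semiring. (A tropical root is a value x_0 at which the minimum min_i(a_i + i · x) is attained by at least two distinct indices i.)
Roots: {-3, -2, 2, 7}

Each tropical root is a break point of the lower envelope of the lines y = a_i + i · x (there are 5 lines, with slopes 0, 1, ..., 4). Only the lines that attain the minimum somewhere contribute to roots; other lines are dominated. Here the surviving (envelope) indices are i = 4, i = 3, i = 2, i = 1, i = 0.
Intersections between consecutive envelope lines give the roots: for adjacent envelope indices i < j the intersection is x = (a_i − a_j) / (j − i). Reading off the sorted break points: {-3, -2, 2, 7}.
Verification: at each break x_0, at least two indices attain the minimum of min_i(a_i + i · x_0).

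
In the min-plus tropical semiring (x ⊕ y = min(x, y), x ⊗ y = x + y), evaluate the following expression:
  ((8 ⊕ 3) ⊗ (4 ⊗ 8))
((8 ⊕ 3) ⊗ (4 ⊗ 8)) = 15

Expand innermost to outermost. Recall ⊕ takes the minimum of its arguments and ⊗ takes their sum. Working out the expression ((8 ⊕ 3) ⊗ (4 ⊗ 8)) gives 15.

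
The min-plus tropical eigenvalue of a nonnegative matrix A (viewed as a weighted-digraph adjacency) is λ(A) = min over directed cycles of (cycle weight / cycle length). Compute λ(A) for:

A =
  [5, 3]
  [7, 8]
λ(A) = 5

Enumerate directed cycles and compute their means (weight / length). Sample:
  cycle 0 → 0: weight = 5, length = 1, mean = 5/1 ≈ 5.000
  cycle 1 → 1: weight = 8, length = 1, mean = 8/1 ≈ 8.000
  cycle 0 → 1 → 0: weight = 10, length = 2, mean = 10/2 ≈ 5.000
  cycle 1 → 0 → 1: weight = 10, length = 2, mean = 10/2 ≈ 5.000
Minimum mean = 5.000, attained e.g. along the cycle 0 → 0 with weight 5 and length 1. So λ(A) = 5/1 = 5.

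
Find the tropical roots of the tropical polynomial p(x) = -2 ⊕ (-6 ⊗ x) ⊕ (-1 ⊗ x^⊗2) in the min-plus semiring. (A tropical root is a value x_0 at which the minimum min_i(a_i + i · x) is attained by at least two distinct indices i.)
Roots: {-5, 4}

Each tropical root is a break point of the lower envelope of the lines y = a_i + i · x (there are 3 lines, with slopes 0, 1, ..., 2). Only the lines that attain the minimum somewhere contribute to roots; other lines are dominated. Here the surviving (envelope) indices are i = 2, i = 1, i = 0.
Intersections between consecutive envelope lines give the roots: for adjacent envelope indices i < j the intersection is x = (a_i − a_j) / (j − i). Reading off the sorted break points: {-5, 4}.
Verification: at each break x_0, at least two indices attain the minimum of min_i(a_i + i · x_0).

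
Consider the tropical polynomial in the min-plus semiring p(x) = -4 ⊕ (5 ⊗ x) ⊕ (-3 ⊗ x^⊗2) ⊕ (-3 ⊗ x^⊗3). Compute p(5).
p(5) = -4

A tropical monomial a ⊗ x^⊗i evaluates to a + i · x. Evaluating each term at x = 5:
  Term 0 contributes -4 + 0 · 5 = -4
  Term 1 contributes 5 + 1 · 5 = 10
  Term 2 contributes -3 + 2 · 5 = 7
  Term 3 contributes -3 + 3 · 5 = 12
p(5) = ⊕ of these = min[-4, 10, 7, 12] = -4.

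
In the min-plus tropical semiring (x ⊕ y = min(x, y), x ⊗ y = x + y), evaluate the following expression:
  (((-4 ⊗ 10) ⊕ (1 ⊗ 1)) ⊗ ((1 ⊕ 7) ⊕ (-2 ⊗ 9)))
(((-4 ⊗ 10) ⊕ (1 ⊗ 1)) ⊗ ((1 ⊕ 7) ⊕ (-2 ⊗ 9))) = 3

Expand innermost to outermost. Recall ⊕ takes the minimum of its arguments and ⊗ takes their sum. Working out the expression (((-4 ⊗ 10) ⊕ (1 ⊗ 1)) ⊗ ((1 ⊕ 7) ⊕ (-2 ⊗ 9))) gives 3.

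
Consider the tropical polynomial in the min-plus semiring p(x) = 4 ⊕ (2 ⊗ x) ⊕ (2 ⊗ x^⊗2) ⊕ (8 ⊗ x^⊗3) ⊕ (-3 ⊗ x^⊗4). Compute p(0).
p(0) = -3

A tropical monomial a ⊗ x^⊗i evaluates to a + i · x. Evaluating each term at x = 0:
  Term 0 contributes 4 + 0 · 0 = 4
  Term 1 contributes 2 + 1 · 0 = 2
  Term 2 contributes 2 + 2 · 0 = 2
  Term 3 contributes 8 + 3 · 0 = 8
  Term 4 contributes -3 + 4 · 0 = -3
p(0) = ⊕ of these = min[4, 2, 2, 8, -3] = -3.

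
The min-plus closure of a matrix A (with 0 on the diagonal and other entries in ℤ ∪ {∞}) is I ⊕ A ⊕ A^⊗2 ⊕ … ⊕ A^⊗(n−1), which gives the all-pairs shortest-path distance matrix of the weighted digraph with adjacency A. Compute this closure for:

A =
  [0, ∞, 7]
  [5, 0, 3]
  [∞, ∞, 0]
Closure =
  [0, ∞, 7]
  [5, 0, 3]
  [∞, ∞, 0]

This is the Floyd-Warshall all-pairs shortest-path computation. For each intermediate vertex k = 0, 1, …, 2, update dist[i][j] ← min(dist[i][j], dist[i][k] + dist[k][j]). The final matrix gives, for each (i, j), the minimum total weight of any directed path from i to j (possibly empty when i = j).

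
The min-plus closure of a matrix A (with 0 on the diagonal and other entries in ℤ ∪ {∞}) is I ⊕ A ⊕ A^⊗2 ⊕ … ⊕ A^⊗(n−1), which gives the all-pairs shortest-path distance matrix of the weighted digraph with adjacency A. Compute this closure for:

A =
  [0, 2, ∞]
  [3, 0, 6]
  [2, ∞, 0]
Closure =
  [0, 2, 8]
  [3, 0, 6]
  [2, 4, 0]

This is the Floyd-Warshall all-pairs shortest-path computation. For each intermediate vertex k = 0, 1, …, 2, update dist[i][j] ← min(dist[i][j], dist[i][k] + dist[k][j]). The final matrix gives, for each (i, j), the minimum total weight of any directed path from i to j (possibly empty when i = j).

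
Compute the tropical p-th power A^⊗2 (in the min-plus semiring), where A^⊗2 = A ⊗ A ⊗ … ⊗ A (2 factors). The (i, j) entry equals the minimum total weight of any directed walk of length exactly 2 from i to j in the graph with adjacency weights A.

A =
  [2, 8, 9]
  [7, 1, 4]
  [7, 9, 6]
A^⊗2 =
  [4, 9, 11]
  [8, 2, 5]
  [9, 10, 12]

Each entry (A^⊗2)_ij equals the minimum over all length-2 walks i = v_0 → v_1 → … → v_2 = j of Σ_t A[v_t][v_{t+1}]. For example, for (i, j) = (0, 2) we minimise over 3 possible intermediate vertex sequences; the minimum is 11, attained along the walk 0 → 0 → 2.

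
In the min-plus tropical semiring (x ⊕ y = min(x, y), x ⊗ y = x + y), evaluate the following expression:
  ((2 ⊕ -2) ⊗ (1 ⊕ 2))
((2 ⊕ -2) ⊗ (1 ⊕ 2)) = -1

Expand innermost to outermost. Recall ⊕ takes the minimum of its arguments and ⊗ takes their sum. Working out the expression ((2 ⊕ -2) ⊗ (1 ⊕ 2)) gives -1.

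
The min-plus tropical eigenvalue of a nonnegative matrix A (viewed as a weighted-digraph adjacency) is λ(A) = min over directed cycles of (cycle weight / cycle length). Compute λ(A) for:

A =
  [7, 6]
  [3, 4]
λ(A) = 4

Enumerate directed cycles and compute their means (weight / length). Sample:
  cycle 0 → 0: weight = 7, length = 1, mean = 7/1 ≈ 7.000
  cycle 1 → 1: weight = 4, length = 1, mean = 4/1 ≈ 4.000
  cycle 0 → 1 → 0: weight = 9, length = 2, mean = 9/2 ≈ 4.500
  cycle 1 → 0 → 1: weight = 9, length = 2, mean = 9/2 ≈ 4.500
Minimum mean = 4.000, attained e.g. along the cycle 1 → 1 with weight 4 and length 1. So λ(A) = 4/1 = 4.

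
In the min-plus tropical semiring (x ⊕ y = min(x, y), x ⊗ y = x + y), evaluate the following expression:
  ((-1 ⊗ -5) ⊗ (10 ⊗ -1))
((-1 ⊗ -5) ⊗ (10 ⊗ -1)) = 3

Expand innermost to outermost. Recall ⊕ takes the minimum of its arguments and ⊗ takes their sum. Working out the expression ((-1 ⊗ -5) ⊗ (10 ⊗ -1)) gives 3.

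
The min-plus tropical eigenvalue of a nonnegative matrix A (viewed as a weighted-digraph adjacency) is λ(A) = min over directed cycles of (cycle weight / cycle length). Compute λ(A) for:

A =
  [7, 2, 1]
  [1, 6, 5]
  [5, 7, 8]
λ(A) = 3/2

Enumerate directed cycles and compute their means (weight / length). Sample:
  cycle 0 → 0: weight = 7, length = 1, mean = 7/1 ≈ 7.000
  cycle 1 → 1: weight = 6, length = 1, mean = 6/1 ≈ 6.000
  cycle 2 → 2: weight = 8, length = 1, mean = 8/1 ≈ 8.000
  cycle 0 → 1 → 0: weight = 3, length = 2, mean = 3/2 ≈ 1.500
  cycle 0 → 2 → 0: weight = 6, length = 2, mean = 6/2 ≈ 3.000
  cycle 1 → 0 → 1: weight = 3, length = 2, mean = 3/2 ≈ 1.500
Minimum mean = 1.500, attained e.g. along the cycle 0 → 1 → 0 with weight 3 and length 2. So λ(A) = 3/2 = 3/2.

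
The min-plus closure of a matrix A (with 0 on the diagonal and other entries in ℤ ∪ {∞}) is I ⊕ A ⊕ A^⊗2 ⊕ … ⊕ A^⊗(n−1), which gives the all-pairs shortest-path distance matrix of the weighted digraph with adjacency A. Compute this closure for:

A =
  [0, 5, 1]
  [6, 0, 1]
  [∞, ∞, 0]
Closure =
  [0, 5, 1]
  [6, 0, 1]
  [∞, ∞, 0]

This is the Floyd-Warshall all-pairs shortest-path computation. For each intermediate vertex k = 0, 1, …, 2, update dist[i][j] ← min(dist[i][j], dist[i][k] + dist[k][j]). The final matrix gives, for each (i, j), the minimum total weight of any directed path from i to j (possibly empty when i = j).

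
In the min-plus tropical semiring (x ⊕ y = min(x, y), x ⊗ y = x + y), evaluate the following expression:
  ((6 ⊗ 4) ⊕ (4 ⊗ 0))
((6 ⊗ 4) ⊕ (4 ⊗ 0)) = 4

Expand innermost to outermost. Recall ⊕ takes the minimum of its arguments and ⊗ takes their sum. Working out the expression ((6 ⊗ 4) ⊕ (4 ⊗ 0)) gives 4.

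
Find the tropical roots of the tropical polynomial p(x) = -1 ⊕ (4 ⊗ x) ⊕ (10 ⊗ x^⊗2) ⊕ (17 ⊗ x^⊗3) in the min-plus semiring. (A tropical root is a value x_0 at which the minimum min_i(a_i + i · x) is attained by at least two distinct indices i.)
Roots: {-7, -6, -5}

Each tropical root is a break point of the lower envelope of the lines y = a_i + i · x (there are 4 lines, with slopes 0, 1, ..., 3). Only the lines that attain the minimum somewhere contribute to roots; other lines are dominated. Here the surviving (envelope) indices are i = 3, i = 2, i = 1, i = 0.
Intersections between consecutive envelope lines give the roots: for adjacent envelope indices i < j the intersection is x = (a_i − a_j) / (j − i). Reading off the sorted break points: {-7, -6, -5}.
Verification: at each break x_0, at least two indices attain the minimum of min_i(a_i + i · x_0).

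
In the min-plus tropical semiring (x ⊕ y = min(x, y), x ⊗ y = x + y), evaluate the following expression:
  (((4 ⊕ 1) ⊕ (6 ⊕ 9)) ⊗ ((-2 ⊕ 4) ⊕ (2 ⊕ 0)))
(((4 ⊕ 1) ⊕ (6 ⊕ 9)) ⊗ ((-2 ⊕ 4) ⊕ (2 ⊕ 0))) = -1

Expand innermost to outermost. Recall ⊕ takes the minimum of its arguments and ⊗ takes their sum. Working out the expression (((4 ⊕ 1) ⊕ (6 ⊕ 9)) ⊗ ((-2 ⊕ 4) ⊕ (2 ⊕ 0))) gives -1.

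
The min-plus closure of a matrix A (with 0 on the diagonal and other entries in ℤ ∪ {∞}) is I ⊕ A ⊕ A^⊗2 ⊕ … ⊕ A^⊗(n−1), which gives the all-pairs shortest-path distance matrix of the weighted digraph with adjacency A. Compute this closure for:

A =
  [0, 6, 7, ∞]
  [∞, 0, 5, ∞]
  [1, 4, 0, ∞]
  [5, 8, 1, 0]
Closure =
  [0, 6, 7, ∞]
  [6, 0, 5, ∞]
  [1, 4, 0, ∞]
  [2, 5, 1, 0]

This is the Floyd-Warshall all-pairs shortest-path computation. For each intermediate vertex k = 0, 1, …, 3, update dist[i][j] ← min(dist[i][j], dist[i][k] + dist[k][j]). The final matrix gives, for each (i, j), the minimum total weight of any directed path from i to j (possibly empty when i = j).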